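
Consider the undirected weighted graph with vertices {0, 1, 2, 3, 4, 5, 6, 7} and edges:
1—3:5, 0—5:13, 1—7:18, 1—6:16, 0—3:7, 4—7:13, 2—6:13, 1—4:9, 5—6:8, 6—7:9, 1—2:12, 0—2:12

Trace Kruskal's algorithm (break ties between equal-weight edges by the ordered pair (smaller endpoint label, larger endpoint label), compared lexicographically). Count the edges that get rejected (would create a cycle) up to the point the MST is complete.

1

Kruskal: consider edges lightest-first.
1—3 (5): add — endpoints in different components.
0—3 (7): add — endpoints in different components.
5—6 (8): add — endpoints in different components.
1—4 (9): add — endpoints in different components.
6—7 (9): add — endpoints in different components.
0—2 (12): add — endpoints in different components.
1—2 (12): skip — 1 and 2 already connected.
0—5 (13): add — endpoints in different components.
Edges rejected before the tree was complete: 1.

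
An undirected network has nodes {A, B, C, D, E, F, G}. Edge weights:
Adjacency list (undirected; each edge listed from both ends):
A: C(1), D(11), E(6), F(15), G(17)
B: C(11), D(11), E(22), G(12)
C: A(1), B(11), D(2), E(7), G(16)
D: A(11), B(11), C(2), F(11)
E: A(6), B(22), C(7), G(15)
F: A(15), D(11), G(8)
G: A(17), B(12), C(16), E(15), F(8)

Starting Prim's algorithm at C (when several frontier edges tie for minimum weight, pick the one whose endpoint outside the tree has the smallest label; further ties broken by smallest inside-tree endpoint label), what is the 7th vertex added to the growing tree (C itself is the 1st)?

G

Prim, starting at C.
Step 1: cheapest edge leaving the tree is A C (1); add A.
Step 2: cheapest edge leaving the tree is C D (2); add D.
Step 3: cheapest edge leaving the tree is A E (6); add E.
Step 4: cheapest edge leaving the tree is B C (11); add B.
Step 5: cheapest edge leaving the tree is D F (11); add F.
Step 6: cheapest edge leaving the tree is F G (8); add G.
Vertex order: C, A, D, E, B, F, G. The 7th vertex is G.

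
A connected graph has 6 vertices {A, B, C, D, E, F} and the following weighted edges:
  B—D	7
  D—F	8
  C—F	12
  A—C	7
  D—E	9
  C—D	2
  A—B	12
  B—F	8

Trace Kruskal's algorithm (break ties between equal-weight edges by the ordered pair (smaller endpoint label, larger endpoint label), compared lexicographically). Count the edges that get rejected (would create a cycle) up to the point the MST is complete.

Kruskal's algorithm — process edges by increasing weight (ties by edge label):
C—D (2): add — endpoints in different components.
A—C (7): add — endpoints in different components.
B—D (7): add — endpoints in different components.
B—F (8): add — endpoints in different components.
D—F (8): skip — D and F already connected.
D—E (9): add — endpoints in different components.
Edges rejected before the tree was complete: 1.

1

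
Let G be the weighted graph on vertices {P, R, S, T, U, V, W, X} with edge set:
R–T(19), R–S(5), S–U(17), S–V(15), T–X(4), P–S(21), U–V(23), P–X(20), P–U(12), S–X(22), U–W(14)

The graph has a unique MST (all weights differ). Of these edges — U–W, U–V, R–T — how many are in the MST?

2

Sort edges by weight, then run Kruskal:
T–X (4): add — endpoints in different components.
R–S (5): add — endpoints in different components.
P–U (12): add — endpoints in different components.
U–W (14): add — endpoints in different components.
S–V (15): add — endpoints in different components.
S–U (17): add — endpoints in different components.
R–T (19): add — endpoints in different components.
MST edge set: {T–X, R–S, P–U, U–W, S–V, S–U, R–T}.
Of the listed edges, {U–W, R–T} are in the MST → 2.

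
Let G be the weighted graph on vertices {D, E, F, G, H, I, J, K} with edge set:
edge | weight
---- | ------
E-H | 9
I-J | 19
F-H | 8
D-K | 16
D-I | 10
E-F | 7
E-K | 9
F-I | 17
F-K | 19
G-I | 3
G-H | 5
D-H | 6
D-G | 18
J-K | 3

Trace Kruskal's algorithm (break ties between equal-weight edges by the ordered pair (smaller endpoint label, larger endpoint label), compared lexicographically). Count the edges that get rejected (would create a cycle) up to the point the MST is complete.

1

Kruskal: consider edges lightest-first.
G-I (3): add — endpoints in different components.
J-K (3): add — endpoints in different components.
G-H (5): add — endpoints in different components.
D-H (6): add — endpoints in different components.
E-F (7): add — endpoints in different components.
F-H (8): add — endpoints in different components.
E-H (9): skip — E and H already connected.
E-K (9): add — endpoints in different components.
Edges rejected before the tree was complete: 1.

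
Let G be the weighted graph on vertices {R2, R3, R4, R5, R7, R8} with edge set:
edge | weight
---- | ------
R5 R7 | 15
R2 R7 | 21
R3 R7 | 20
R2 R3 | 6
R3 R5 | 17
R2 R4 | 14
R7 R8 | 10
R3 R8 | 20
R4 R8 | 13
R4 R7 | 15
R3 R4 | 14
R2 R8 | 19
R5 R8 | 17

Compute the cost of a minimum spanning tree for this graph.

58

Prim's algorithm from R3:
Step 1: frontier [R2 R3 6, R3 R4 14, R3 R5 17, R3 R7 20, R3 R8 20] → take R2 R3 (6); add R2.
Step 2: frontier [R2 R4 14, R2 R8 19, R2 R7 21, R3 R4 14, R3 R5 17, R3 R7 20, R3 R8 20] → take R2 R4 (14); add R4.
Step 3: frontier [R2 R8 19, R2 R7 21, R3 R5 17, R3 R7 20, R3 R8 20, R4 R8 13, R4 R7 15] → take R4 R8 (13); add R8.
Step 4: frontier [R2 R7 21, R3 R5 17, R3 R7 20, R4 R7 15, R7 R8 10, R5 R8 17] → take R7 R8 (10); add R7.
Step 5: frontier [R3 R5 17, R5 R7 15, R5 R8 17] → take R5 R7 (15); add R5.
MST edges: R2 R3, R2 R4, R4 R8, R7 R8, R5 R7; total weight 6+14+13+10+15 = 58.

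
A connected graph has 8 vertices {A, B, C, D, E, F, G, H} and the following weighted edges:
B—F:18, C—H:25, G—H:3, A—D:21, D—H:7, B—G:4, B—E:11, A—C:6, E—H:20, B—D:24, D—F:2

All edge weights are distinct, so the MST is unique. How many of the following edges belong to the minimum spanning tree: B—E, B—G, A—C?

3

Sort edges by weight, then run Kruskal:
D—F (2): add — endpoints in different components.
G—H (3): add — endpoints in different components.
B—G (4): add — endpoints in different components.
A—C (6): add — endpoints in different components.
D—H (7): add — endpoints in different components.
B—E (11): add — endpoints in different components.
B—F (18): skip — B and F already connected.
E—H (20): skip — E and H already connected.
A—D (21): add — endpoints in different components.
MST edge set: {D—F, G—H, B—G, A—C, D—H, B—E, A—D}.
Of the listed edges, {B—E, B—G, A—C} are in the MST → 3.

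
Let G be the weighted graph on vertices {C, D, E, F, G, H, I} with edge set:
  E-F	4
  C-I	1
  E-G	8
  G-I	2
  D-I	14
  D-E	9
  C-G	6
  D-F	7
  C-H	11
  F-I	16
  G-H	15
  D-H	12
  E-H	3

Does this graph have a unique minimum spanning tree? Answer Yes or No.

Sort edges by weight, then run Kruskal:
C-I (1): add. Components now {C,I} {D} {E} {F} {G} {H}
G-I (2): add. Components now {C,G,I} {D} {E} {F} {H}
E-H (3): add. Components now {C,G,I} {D} {E,H} {F}
E-F (4): add. Components now {C,G,I} {D} {E,F,H}
C-G (6): skip — C and G already connected.
D-F (7): add. Components now {C,G,I} {D,E,F,H}
E-G (8): add. Components now {C,D,E,F,G,H,I}
Every non-tree edge has weight strictly greater than the heaviest edge on the tree path between its endpoints, so the MST is unique.

Yes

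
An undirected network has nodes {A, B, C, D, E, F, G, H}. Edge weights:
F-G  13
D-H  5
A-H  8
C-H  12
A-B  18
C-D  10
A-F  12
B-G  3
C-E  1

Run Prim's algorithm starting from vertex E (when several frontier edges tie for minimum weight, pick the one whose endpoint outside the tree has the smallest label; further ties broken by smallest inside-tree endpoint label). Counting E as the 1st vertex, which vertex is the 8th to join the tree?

B

Prim, starting at E.
Step 1: frontier [C-E 1] → take C-E (1); add C.
Step 2: frontier [C-D 10, C-H 12] → take C-D (10); add D.
Step 3: frontier [C-H 12, D-H 5] → take D-H (5); add H.
Step 4: frontier [A-H 8] → take A-H (8); add A.
Step 5: frontier [A-F 12, A-B 18] → take A-F (12); add F.
Step 6: frontier [A-B 18, F-G 13] → take F-G (13); add G.
Step 7: frontier [A-B 18, B-G 3] → take B-G (3); add B.
Vertex order: E, C, D, H, A, F, G, B. The 8th vertex is B.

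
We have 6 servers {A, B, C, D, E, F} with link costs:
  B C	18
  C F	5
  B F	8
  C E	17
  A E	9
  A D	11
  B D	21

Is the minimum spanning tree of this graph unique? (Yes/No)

Yes

Kruskal's algorithm — process edges by increasing weight (ties by edge label):
C F (5): add — endpoints in different components.
B F (8): add — endpoints in different components.
A E (9): add — endpoints in different components.
A D (11): add — endpoints in different components.
C E (17): add — endpoints in different components.
Every non-tree edge has weight strictly greater than the heaviest edge on the tree path between its endpoints, so the MST is unique.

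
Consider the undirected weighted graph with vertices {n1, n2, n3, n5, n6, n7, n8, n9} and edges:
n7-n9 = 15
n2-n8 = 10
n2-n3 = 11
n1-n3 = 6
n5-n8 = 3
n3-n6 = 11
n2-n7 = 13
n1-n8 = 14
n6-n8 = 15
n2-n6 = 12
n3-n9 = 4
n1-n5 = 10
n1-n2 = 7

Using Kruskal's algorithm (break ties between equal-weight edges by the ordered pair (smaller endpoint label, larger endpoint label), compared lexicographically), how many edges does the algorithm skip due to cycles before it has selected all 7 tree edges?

Kruskal: consider edges lightest-first.
n5-n8 (3): add — endpoints in different components.
n3-n9 (4): add — endpoints in different components.
n1-n3 (6): add — endpoints in different components.
n1-n2 (7): add — endpoints in different components.
n1-n5 (10): add — endpoints in different components.
n2-n8 (10): skip — n8 and n2 already connected.
n2-n3 (11): skip — n3 and n2 already connected.
n3-n6 (11): add — endpoints in different components.
n2-n6 (12): skip — n2 and n6 already connected.
n2-n7 (13): add — endpoints in different components.
Edges rejected before the tree was complete: 3.

3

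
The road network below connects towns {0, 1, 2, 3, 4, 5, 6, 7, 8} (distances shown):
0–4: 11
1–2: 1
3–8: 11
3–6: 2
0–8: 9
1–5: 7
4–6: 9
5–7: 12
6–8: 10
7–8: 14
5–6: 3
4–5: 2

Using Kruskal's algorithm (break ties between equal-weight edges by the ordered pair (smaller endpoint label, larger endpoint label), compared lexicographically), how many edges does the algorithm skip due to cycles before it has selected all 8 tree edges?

3

Kruskal's algorithm — process edges by increasing weight (ties by edge label):
1–2 (1): add — endpoints in different components.
3–6 (2): add — endpoints in different components.
4–5 (2): add — endpoints in different components.
5–6 (3): add — endpoints in different components.
1–5 (7): add — endpoints in different components.
0–8 (9): add — endpoints in different components.
4–6 (9): skip — 4 and 6 already connected.
6–8 (10): add — endpoints in different components.
0–4 (11): skip — 0 and 4 already connected.
3–8 (11): skip — 3 and 8 already connected.
5–7 (12): add — endpoints in different components.
Edges rejected before the tree was complete: 3.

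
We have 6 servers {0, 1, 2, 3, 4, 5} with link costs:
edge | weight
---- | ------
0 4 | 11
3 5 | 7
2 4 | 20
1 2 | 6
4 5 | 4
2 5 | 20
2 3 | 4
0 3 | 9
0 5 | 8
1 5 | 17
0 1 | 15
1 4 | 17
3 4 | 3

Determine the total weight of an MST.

25

Kruskal's algorithm — process edges by increasing weight (ties by edge label):
3 4 (3): add. Components now {0} {1} {2} {3,4} {5}
2 3 (4): add. Components now {0} {1} {2,3,4} {5}
4 5 (4): add. Components now {0} {1} {2,3,4,5}
1 2 (6): add. Components now {0} {1,2,3,4,5}
3 5 (7): skip — 3 and 5 already connected.
0 5 (8): add. Components now {0,1,2,3,4,5}
MST edges: 3 4, 2 3, 4 5, 1 2, 0 5; total weight 3+4+4+6+8 = 25.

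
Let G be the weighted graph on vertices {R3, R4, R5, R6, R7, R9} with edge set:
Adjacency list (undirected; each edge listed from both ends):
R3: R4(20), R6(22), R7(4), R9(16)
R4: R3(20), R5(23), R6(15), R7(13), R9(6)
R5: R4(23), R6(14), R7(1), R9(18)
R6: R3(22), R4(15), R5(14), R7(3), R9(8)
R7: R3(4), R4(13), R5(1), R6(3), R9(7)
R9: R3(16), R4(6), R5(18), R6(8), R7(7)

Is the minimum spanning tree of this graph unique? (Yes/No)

Kruskal: consider edges lightest-first.
R5 R7 (1): add — endpoints in different components.
R6 R7 (3): add — endpoints in different components.
R3 R7 (4): add — endpoints in different components.
R4 R9 (6): add — endpoints in different components.
R7 R9 (7): add — endpoints in different components.
Every non-tree edge has weight strictly greater than the heaviest edge on the tree path between its endpoints, so the MST is unique.

Yes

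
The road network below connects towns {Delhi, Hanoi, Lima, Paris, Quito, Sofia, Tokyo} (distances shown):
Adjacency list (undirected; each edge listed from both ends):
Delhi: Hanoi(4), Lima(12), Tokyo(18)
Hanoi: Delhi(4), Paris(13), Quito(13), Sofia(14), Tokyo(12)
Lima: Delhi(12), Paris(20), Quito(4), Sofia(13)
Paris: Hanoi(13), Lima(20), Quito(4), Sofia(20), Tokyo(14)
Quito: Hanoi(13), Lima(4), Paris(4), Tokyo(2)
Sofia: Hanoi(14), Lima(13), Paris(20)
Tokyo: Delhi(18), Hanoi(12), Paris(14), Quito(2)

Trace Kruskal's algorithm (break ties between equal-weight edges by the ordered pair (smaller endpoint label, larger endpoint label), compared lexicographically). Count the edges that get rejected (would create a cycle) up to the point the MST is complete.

3

Kruskal: consider edges lightest-first.
Quito—Tokyo (2): add — endpoints in different components.
Delhi—Hanoi (4): add — endpoints in different components.
Lima—Quito (4): add — endpoints in different components.
Paris—Quito (4): add — endpoints in different components.
Delhi—Lima (12): add — endpoints in different components.
Hanoi—Tokyo (12): skip — Tokyo and Hanoi already connected.
Hanoi—Paris (13): skip — Paris and Hanoi already connected.
Hanoi—Quito (13): skip — Quito and Hanoi already connected.
Lima—Sofia (13): add — endpoints in different components.
Edges rejected before the tree was complete: 3.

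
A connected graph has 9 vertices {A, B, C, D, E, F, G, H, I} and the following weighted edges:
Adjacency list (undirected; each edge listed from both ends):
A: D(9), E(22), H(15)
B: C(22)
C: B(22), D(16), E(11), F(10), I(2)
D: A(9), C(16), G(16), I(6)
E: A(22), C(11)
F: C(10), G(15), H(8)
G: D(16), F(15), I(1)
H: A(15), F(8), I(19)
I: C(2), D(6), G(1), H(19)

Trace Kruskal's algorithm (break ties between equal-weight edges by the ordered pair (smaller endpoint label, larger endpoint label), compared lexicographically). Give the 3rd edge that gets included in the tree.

D-I

Kruskal: consider edges lightest-first.
G I (1): add — endpoints in different components.
C I (2): add — endpoints in different components.
D I (6): add — endpoints in different components.
F H (8): add — endpoints in different components.
A D (9): add — endpoints in different components.
C F (10): add — endpoints in different components.
C E (11): add — endpoints in different components.
A H (15): skip — A and H already connected.
F G (15): skip — F and G already connected.
C D (16): skip — C and D already connected.
D G (16): skip — D and G already connected.
H I (19): skip — H and I already connected.
A E (22): skip — A and E already connected.
B C (22): add — endpoints in different components.
The 3rd edge added is D I.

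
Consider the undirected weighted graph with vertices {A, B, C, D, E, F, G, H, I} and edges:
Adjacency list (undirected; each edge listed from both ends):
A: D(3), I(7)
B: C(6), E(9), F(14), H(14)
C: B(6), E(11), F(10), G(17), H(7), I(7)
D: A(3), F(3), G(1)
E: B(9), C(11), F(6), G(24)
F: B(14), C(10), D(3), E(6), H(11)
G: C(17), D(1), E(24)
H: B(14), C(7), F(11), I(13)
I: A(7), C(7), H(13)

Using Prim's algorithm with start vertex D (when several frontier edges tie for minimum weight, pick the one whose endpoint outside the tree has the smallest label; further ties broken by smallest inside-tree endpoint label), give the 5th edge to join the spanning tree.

A-I

Grow the tree from D using Prim:
Step 1: cheapest edge leaving the tree is D—G (1); add G.
Step 2: cheapest edge leaving the tree is A—D (3); add A.
Step 3: cheapest edge leaving the tree is D—F (3); add F.
Step 4: cheapest edge leaving the tree is E—F (6); add E.
Step 5: cheapest edge leaving the tree is A—I (7); add I.
Step 6: cheapest edge leaving the tree is C—I (7); add C.
Step 7: cheapest edge leaving the tree is B—C (6); add B.
Step 8: cheapest edge leaving the tree is C—H (7); add H.
The 5th edge added is A—I.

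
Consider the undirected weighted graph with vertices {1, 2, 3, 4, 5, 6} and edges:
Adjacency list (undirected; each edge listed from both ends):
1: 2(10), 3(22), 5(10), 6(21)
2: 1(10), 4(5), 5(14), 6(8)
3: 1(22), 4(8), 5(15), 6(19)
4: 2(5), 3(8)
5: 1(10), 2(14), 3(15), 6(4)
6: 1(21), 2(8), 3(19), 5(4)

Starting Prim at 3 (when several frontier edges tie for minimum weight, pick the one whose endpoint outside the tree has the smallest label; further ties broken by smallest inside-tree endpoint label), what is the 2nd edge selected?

2-4

Prim's algorithm from 3:
Step 1: frontier [3–4 8, 3–5 15, 3–6 19, 1–3 22] → take 3–4 (8); add 4.
Step 2: frontier [3–5 15, 3–6 19, 1–3 22, 2–4 5] → take 2–4 (5); add 2.
Step 3: frontier [2–6 8, 1–2 10, 2–5 14, 3–5 15, 3–6 19, 1–3 22] → take 2–6 (8); add 6.
Step 4: frontier [1–2 10, 2–5 14, 3–5 15, 1–3 22, 5–6 4, 1–6 21] → take 5–6 (4); add 5.
Step 5: frontier [1–2 10, 1–3 22, 1–5 10, 1–6 21] → take 1–2 (10); add 1.
The 2nd edge added is 2–4.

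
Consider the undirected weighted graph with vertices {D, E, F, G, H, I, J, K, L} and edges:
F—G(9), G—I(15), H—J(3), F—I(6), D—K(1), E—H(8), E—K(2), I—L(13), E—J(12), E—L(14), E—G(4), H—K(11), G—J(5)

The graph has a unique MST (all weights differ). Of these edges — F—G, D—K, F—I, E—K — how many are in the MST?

4

Kruskal: consider edges lightest-first.
D—K (1): add — endpoints in different components.
E—K (2): add — endpoints in different components.
H—J (3): add — endpoints in different components.
E—G (4): add — endpoints in different components.
G—J (5): add — endpoints in different components.
F—I (6): add — endpoints in different components.
E—H (8): skip — E and H already connected.
F—G (9): add — endpoints in different components.
H—K (11): skip — H and K already connected.
E—J (12): skip — E and J already connected.
I—L (13): add — endpoints in different components.
MST edge set: {D—K, E—K, H—J, E—G, G—J, F—I, F—G, I—L}.
Of the listed edges, {F—G, D—K, F—I, E—K} are in the MST → 4.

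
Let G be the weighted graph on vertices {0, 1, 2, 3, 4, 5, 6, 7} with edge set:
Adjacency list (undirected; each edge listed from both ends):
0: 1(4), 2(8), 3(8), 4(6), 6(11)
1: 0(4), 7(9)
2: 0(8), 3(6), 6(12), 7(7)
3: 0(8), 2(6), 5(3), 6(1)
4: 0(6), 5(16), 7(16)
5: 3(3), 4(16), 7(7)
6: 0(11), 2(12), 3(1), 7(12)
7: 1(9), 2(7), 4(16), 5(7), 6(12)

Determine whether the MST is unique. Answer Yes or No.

No

Sort edges by weight, then run Kruskal:
3–6 (1): add — endpoints in different components.
3–5 (3): add — endpoints in different components.
0–1 (4): add — endpoints in different components.
0–4 (6): add — endpoints in different components.
2–3 (6): add — endpoints in different components.
2–7 (7): add — endpoints in different components.
5–7 (7): skip — 5 and 7 already connected.
0–2 (8): add — endpoints in different components.
Non-tree edge 0–3 has weight 8, equal to the heaviest edge on its tree cycle — swapping gives another MST of the same weight. Not unique.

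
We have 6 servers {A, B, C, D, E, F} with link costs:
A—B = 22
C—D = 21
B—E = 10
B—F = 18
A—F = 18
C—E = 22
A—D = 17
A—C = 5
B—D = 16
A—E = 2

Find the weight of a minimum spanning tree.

Prim, starting at F.
Step 1: cheapest edge leaving the tree is A—F (18); add A.
Step 2: cheapest edge leaving the tree is A—E (2); add E.
Step 3: cheapest edge leaving the tree is A—C (5); add C.
Step 4: cheapest edge leaving the tree is B—E (10); add B.
Step 5: cheapest edge leaving the tree is B—D (16); add D.
MST edges: A—F, A—E, A—C, B—E, B—D; total weight 18+2+5+10+16 = 51.

51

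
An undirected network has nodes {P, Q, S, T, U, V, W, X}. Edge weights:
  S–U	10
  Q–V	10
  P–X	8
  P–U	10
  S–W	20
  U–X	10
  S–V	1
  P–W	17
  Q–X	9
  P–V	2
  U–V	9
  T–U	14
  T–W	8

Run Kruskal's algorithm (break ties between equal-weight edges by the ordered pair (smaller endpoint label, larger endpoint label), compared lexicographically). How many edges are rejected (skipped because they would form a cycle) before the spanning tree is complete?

Sort edges by weight, then run Kruskal:
S–V (1): add — endpoints in different components.
P–V (2): add — endpoints in different components.
P–X (8): add — endpoints in different components.
T–W (8): add — endpoints in different components.
Q–X (9): add — endpoints in different components.
U–V (9): add — endpoints in different components.
P–U (10): skip — U and P already connected.
Q–V (10): skip — V and Q already connected.
S–U (10): skip — S and U already connected.
U–X (10): skip — X and U already connected.
T–U (14): add — endpoints in different components.
Edges rejected before the tree was complete: 4.

4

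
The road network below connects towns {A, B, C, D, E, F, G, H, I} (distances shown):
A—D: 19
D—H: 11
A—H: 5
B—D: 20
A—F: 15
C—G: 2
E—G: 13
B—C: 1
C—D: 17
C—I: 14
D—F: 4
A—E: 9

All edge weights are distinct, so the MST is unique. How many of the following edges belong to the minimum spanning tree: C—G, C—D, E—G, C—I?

Kruskal: consider edges lightest-first.
B—C (1): add — endpoints in different components.
C—G (2): add — endpoints in different components.
D—F (4): add — endpoints in different components.
A—H (5): add — endpoints in different components.
A—E (9): add — endpoints in different components.
D—H (11): add — endpoints in different components.
E—G (13): add — endpoints in different components.
C—I (14): add — endpoints in different components.
MST edge set: {B—C, C—G, D—F, A—H, A—E, D—H, E—G, C—I}.
Of the listed edges, {C—G, E—G, C—I} are in the MST → 3.

3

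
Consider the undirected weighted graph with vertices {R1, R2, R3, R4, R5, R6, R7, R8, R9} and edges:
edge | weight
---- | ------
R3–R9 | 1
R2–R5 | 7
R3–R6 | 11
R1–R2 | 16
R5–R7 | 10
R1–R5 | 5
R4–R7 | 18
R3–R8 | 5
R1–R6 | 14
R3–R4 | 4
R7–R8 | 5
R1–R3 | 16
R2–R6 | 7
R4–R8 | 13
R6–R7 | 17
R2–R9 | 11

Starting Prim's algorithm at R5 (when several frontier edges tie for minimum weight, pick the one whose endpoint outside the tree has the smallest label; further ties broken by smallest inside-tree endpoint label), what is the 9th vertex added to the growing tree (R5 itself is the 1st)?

R4

Prim, starting at R5.
Step 1: cheapest edge leaving the tree is R1–R5 (5); add R1.
Step 2: cheapest edge leaving the tree is R2–R5 (7); add R2.
Step 3: cheapest edge leaving the tree is R2–R6 (7); add R6.
Step 4: cheapest edge leaving the tree is R5–R7 (10); add R7.
Step 5: cheapest edge leaving the tree is R7–R8 (5); add R8.
Step 6: cheapest edge leaving the tree is R3–R8 (5); add R3.
Step 7: cheapest edge leaving the tree is R3–R9 (1); add R9.
Step 8: cheapest edge leaving the tree is R3–R4 (4); add R4.
Vertex order: R5, R1, R2, R6, R7, R8, R3, R9, R4. The 9th vertex is R4.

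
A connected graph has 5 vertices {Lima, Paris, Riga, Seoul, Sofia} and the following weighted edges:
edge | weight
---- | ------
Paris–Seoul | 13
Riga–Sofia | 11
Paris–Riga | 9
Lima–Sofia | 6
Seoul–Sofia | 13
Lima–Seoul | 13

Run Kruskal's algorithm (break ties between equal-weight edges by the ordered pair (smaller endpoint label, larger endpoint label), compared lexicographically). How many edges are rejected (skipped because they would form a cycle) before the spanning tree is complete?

0

Kruskal's algorithm — process edges by increasing weight (ties by edge label):
Lima–Sofia (6): add — endpoints in different components.
Paris–Riga (9): add — endpoints in different components.
Riga–Sofia (11): add — endpoints in different components.
Lima–Seoul (13): add — endpoints in different components.
Edges rejected before the tree was complete: 0.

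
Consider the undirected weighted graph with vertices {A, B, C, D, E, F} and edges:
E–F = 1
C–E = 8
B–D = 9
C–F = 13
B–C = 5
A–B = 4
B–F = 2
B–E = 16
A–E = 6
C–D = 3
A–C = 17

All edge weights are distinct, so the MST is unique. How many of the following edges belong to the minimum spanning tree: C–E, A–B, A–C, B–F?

2

Sort edges by weight, then run Kruskal:
E–F (1): add — endpoints in different components.
B–F (2): add — endpoints in different components.
C–D (3): add — endpoints in different components.
A–B (4): add — endpoints in different components.
B–C (5): add — endpoints in different components.
MST edge set: {E–F, B–F, C–D, A–B, B–C}.
Of the listed edges, {A–B, B–F} are in the MST → 2.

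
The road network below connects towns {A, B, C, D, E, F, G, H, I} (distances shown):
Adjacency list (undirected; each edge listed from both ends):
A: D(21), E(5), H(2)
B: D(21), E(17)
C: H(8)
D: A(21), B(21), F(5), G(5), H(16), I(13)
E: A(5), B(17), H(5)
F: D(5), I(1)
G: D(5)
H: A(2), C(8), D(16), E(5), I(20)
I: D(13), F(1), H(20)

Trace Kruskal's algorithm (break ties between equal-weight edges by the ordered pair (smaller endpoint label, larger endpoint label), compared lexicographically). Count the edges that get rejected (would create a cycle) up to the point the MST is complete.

Kruskal: consider edges lightest-first.
F-I (1): add — endpoints in different components.
A-H (2): add — endpoints in different components.
A-E (5): add — endpoints in different components.
D-F (5): add — endpoints in different components.
D-G (5): add — endpoints in different components.
E-H (5): skip — E and H already connected.
C-H (8): add — endpoints in different components.
D-I (13): skip — D and I already connected.
D-H (16): add — endpoints in different components.
B-E (17): add — endpoints in different components.
Edges rejected before the tree was complete: 2.

2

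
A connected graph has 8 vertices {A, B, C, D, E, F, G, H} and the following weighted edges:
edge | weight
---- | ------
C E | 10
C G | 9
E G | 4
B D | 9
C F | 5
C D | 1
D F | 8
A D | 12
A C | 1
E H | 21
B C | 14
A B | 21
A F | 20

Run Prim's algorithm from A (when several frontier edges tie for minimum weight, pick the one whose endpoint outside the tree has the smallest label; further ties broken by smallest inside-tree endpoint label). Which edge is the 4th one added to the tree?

B-D

Prim's algorithm from A:
Step 1: frontier [A C 1, A D 12, A F 20, A B 21] → take A C (1); add C.
Step 2: frontier [A D 12, A F 20, A B 21, C D 1, C F 5, C G 9, C E 10, B C 14] → take C D (1); add D.
Step 3: frontier [A F 20, A B 21, C F 5, C G 9, C E 10, B C 14, D F 8, B D 9] → take C F (5); add F.
Step 4: frontier [A B 21, C G 9, C E 10, B C 14, B D 9] → take B D (9); add B.
Step 5: frontier [C G 9, C E 10] → take C G (9); add G.
Step 6: frontier [C E 10, E G 4] → take E G (4); add E.
Step 7: frontier [E H 21] → take E H (21); add H.
The 4th edge added is B D.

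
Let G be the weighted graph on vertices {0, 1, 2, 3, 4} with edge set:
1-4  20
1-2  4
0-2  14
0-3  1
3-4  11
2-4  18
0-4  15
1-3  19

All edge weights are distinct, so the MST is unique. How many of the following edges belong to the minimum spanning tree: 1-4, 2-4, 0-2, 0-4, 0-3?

Kruskal's algorithm — process edges by increasing weight (ties by edge label):
0-3 (1): add — endpoints in different components.
1-2 (4): add — endpoints in different components.
3-4 (11): add — endpoints in different components.
0-2 (14): add — endpoints in different components.
MST edge set: {0-3, 1-2, 3-4, 0-2}.
Of the listed edges, {0-2, 0-3} are in the MST → 2.

2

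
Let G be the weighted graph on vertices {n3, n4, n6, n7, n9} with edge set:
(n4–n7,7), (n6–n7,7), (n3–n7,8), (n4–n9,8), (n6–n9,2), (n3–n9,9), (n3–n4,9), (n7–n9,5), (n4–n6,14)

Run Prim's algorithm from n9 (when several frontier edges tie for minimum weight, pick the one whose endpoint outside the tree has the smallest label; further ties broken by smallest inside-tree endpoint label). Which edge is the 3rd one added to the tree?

n4-n7

Grow the tree from n9 using Prim:
Step 1: cheapest edge leaving the tree is n6–n9 (2); add n6.
Step 2: cheapest edge leaving the tree is n7–n9 (5); add n7.
Step 3: cheapest edge leaving the tree is n4–n7 (7); add n4.
Step 4: cheapest edge leaving the tree is n3–n7 (8); add n3.
The 3rd edge added is n4–n7.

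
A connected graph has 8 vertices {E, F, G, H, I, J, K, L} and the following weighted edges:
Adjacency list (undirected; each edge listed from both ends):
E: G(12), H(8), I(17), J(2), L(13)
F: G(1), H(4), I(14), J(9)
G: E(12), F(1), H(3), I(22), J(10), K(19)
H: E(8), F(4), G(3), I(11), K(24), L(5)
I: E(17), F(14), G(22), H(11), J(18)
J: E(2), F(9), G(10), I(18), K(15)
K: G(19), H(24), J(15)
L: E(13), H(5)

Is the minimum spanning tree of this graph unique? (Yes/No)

Kruskal: consider edges lightest-first.
F-G (1): add — endpoints in different components.
E-J (2): add — endpoints in different components.
G-H (3): add — endpoints in different components.
F-H (4): skip — F and H already connected.
H-L (5): add — endpoints in different components.
E-H (8): add — endpoints in different components.
F-J (9): skip — F and J already connected.
G-J (10): skip — G and J already connected.
H-I (11): add — endpoints in different components.
E-G (12): skip — E and G already connected.
E-L (13): skip — E and L already connected.
F-I (14): skip — F and I already connected.
J-K (15): add — endpoints in different components.
Every non-tree edge has weight strictly greater than the heaviest edge on the tree path between its endpoints, so the MST is unique.

Yes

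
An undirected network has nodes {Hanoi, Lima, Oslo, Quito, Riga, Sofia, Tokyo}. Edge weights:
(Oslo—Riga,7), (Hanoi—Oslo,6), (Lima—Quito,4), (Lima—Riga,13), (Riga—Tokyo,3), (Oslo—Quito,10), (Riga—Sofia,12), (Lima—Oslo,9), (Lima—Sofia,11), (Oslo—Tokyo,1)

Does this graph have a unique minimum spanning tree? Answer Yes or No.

Yes

Sort edges by weight, then run Kruskal:
Oslo—Tokyo (1): add. Components now {Oslo,Tokyo} {Hanoi} {Riga} {Lima} {Quito} {Sofia}
Riga—Tokyo (3): add. Components now {Oslo,Riga,Tokyo} {Hanoi} {Lima} {Quito} {Sofia}
Lima—Quito (4): add. Components now {Oslo,Riga,Tokyo} {Hanoi} {Lima,Quito} {Sofia}
Hanoi—Oslo (6): add. Components now {Hanoi,Oslo,Riga,Tokyo} {Lima,Quito} {Sofia}
Oslo—Riga (7): skip — Oslo and Riga already connected.
Lima—Oslo (9): add. Components now {Hanoi,Lima,Oslo,Quito,Riga,Tokyo} {Sofia}
Oslo—Quito (10): skip — Oslo and Quito already connected.
Lima—Sofia (11): add. Components now {Hanoi,Lima,Oslo,Quito,Riga,Sofia,Tokyo}
Every non-tree edge has weight strictly greater than the heaviest edge on the tree path between its endpoints, so the MST is unique.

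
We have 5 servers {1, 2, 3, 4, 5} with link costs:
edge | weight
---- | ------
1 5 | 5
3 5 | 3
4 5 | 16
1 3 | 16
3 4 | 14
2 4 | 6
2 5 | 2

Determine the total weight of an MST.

Kruskal: consider edges lightest-first.
2 5 (2): add. Components now {1} {2,5} {3} {4}
3 5 (3): add. Components now {1} {2,3,5} {4}
1 5 (5): add. Components now {1,2,3,5} {4}
2 4 (6): add. Components now {1,2,3,4,5}
MST edges: 2 5, 3 5, 1 5, 2 4; total weight 2+3+5+6 = 16.

16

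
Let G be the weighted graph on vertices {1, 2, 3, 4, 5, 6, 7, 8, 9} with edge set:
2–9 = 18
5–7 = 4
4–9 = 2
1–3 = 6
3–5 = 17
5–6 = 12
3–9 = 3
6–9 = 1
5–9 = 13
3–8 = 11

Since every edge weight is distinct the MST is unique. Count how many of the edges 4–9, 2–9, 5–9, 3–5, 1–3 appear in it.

3

Kruskal's algorithm — process edges by increasing weight (ties by edge label):
6–9 (1): add — endpoints in different components.
4–9 (2): add — endpoints in different components.
3–9 (3): add — endpoints in different components.
5–7 (4): add — endpoints in different components.
1–3 (6): add — endpoints in different components.
3–8 (11): add — endpoints in different components.
5–6 (12): add — endpoints in different components.
5–9 (13): skip — 5 and 9 already connected.
3–5 (17): skip — 3 and 5 already connected.
2–9 (18): add — endpoints in different components.
MST edge set: {6–9, 4–9, 3–9, 5–7, 1–3, 3–8, 5–6, 2–9}.
Of the listed edges, {4–9, 2–9, 1–3} are in the MST → 3.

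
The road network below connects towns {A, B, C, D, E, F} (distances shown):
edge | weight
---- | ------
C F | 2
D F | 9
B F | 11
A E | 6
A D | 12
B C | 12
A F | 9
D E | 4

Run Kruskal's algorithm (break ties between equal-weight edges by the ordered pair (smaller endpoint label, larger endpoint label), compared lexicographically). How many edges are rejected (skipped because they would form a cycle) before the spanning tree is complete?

Sort edges by weight, then run Kruskal:
C F (2): add — endpoints in different components.
D E (4): add — endpoints in different components.
A E (6): add — endpoints in different components.
A F (9): add — endpoints in different components.
D F (9): skip — D and F already connected.
B F (11): add — endpoints in different components.
Edges rejected before the tree was complete: 1.

1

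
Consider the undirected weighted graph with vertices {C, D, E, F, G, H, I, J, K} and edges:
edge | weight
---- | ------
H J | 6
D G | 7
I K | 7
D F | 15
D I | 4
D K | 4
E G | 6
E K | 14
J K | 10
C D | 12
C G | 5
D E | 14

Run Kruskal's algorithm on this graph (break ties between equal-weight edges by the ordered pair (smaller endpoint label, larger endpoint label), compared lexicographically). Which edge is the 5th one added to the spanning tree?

Sort edges by weight, then run Kruskal:
D I (4): add — endpoints in different components.
D K (4): add — endpoints in different components.
C G (5): add — endpoints in different components.
E G (6): add — endpoints in different components.
H J (6): add — endpoints in different components.
D G (7): add — endpoints in different components.
I K (7): skip — I and K already connected.
J K (10): add — endpoints in different components.
C D (12): skip — C and D already connected.
D E (14): skip — D and E already connected.
E K (14): skip — E and K already connected.
D F (15): add — endpoints in different components.
The 5th edge added is H J.

H-J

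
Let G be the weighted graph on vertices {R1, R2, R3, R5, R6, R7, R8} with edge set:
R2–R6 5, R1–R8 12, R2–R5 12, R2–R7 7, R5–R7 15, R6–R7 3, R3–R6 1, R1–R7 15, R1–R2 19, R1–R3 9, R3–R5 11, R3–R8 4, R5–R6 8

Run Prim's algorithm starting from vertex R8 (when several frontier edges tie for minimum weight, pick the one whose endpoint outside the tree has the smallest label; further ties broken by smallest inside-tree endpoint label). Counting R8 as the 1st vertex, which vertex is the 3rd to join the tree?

R6

Grow the tree from R8 using Prim:
Step 1: cheapest edge leaving the tree is R3–R8 (4); add R3.
Step 2: cheapest edge leaving the tree is R3–R6 (1); add R6.
Step 3: cheapest edge leaving the tree is R6–R7 (3); add R7.
Step 4: cheapest edge leaving the tree is R2–R6 (5); add R2.
Step 5: cheapest edge leaving the tree is R5–R6 (8); add R5.
Step 6: cheapest edge leaving the tree is R1–R3 (9); add R1.
Vertex order: R8, R3, R6, R7, R2, R5, R1. The 3rd vertex is R6.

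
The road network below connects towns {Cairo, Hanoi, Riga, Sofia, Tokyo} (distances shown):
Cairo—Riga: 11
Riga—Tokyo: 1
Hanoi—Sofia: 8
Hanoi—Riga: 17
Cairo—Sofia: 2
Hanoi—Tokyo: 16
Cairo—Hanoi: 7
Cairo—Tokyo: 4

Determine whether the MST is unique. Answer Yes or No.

Sort edges by weight, then run Kruskal:
Riga—Tokyo (1): add — endpoints in different components.
Cairo—Sofia (2): add — endpoints in different components.
Cairo—Tokyo (4): add — endpoints in different components.
Cairo—Hanoi (7): add — endpoints in different components.
Every non-tree edge has weight strictly greater than the heaviest edge on the tree path between its endpoints, so the MST is unique.

Yes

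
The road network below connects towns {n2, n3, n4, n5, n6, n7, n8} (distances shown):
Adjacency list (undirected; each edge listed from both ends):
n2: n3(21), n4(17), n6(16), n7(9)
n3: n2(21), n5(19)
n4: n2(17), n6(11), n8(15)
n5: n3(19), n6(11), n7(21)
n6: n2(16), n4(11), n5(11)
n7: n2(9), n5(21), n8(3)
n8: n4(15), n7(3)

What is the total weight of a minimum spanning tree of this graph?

Prim's algorithm from n7:
Step 1: frontier [n7—n8 3, n2—n7 9, n5—n7 21] → take n7—n8 (3); add n8.
Step 2: frontier [n2—n7 9, n5—n7 21, n4—n8 15] → take n2—n7 (9); add n2.
Step 3: frontier [n2—n6 16, n2—n4 17, n2—n3 21, n5—n7 21, n4—n8 15] → take n4—n8 (15); add n4.
Step 4: frontier [n2—n6 16, n2—n3 21, n4—n6 11, n5—n7 21] → take n4—n6 (11); add n6.
Step 5: frontier [n2—n3 21, n5—n6 11, n5—n7 21] → take n5—n6 (11); add n5.
Step 6: frontier [n2—n3 21, n3—n5 19] → take n3—n5 (19); add n3.
MST edges: n7—n8, n2—n7, n4—n8, n4—n6, n5—n6, n3—n5; total weight 3+9+15+11+11+19 = 68.

68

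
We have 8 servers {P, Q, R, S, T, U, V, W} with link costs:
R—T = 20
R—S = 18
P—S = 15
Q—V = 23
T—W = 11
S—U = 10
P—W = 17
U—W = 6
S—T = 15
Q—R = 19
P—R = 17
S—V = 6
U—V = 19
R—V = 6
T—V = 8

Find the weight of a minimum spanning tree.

70

Kruskal's algorithm — process edges by increasing weight (ties by edge label):
R—V (6): add — endpoints in different components.
S—V (6): add — endpoints in different components.
U—W (6): add — endpoints in different components.
T—V (8): add — endpoints in different components.
S—U (10): add — endpoints in different components.
T—W (11): skip — W and T already connected.
P—S (15): add — endpoints in different components.
S—T (15): skip — S and T already connected.
P—R (17): skip — R and P already connected.
P—W (17): skip — W and P already connected.
R—S (18): skip — S and R already connected.
Q—R (19): add — endpoints in different components.
MST edges: R—V, S—V, U—W, T—V, S—U, P—S, Q—R; total weight 6+6+6+8+10+15+19 = 70.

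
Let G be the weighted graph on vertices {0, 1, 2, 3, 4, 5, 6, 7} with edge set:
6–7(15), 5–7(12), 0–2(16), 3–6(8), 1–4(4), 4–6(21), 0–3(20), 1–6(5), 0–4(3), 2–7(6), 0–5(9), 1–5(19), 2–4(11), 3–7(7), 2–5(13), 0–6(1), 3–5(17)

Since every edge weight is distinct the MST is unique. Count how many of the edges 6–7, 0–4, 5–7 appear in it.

1

Kruskal: consider edges lightest-first.
0–6 (1): add — endpoints in different components.
0–4 (3): add — endpoints in different components.
1–4 (4): add — endpoints in different components.
1–6 (5): skip — 1 and 6 already connected.
2–7 (6): add — endpoints in different components.
3–7 (7): add — endpoints in different components.
3–6 (8): add — endpoints in different components.
0–5 (9): add — endpoints in different components.
MST edge set: {0–6, 0–4, 1–4, 2–7, 3–7, 3–6, 0–5}.
Of the listed edges, {0–4} are in the MST → 1.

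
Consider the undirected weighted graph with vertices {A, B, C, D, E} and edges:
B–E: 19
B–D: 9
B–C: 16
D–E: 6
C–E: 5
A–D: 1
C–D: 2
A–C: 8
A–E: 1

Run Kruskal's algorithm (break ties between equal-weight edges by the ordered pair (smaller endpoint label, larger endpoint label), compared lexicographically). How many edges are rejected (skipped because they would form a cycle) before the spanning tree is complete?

Kruskal: consider edges lightest-first.
A–D (1): add. Components now {A,D} {B} {C} {E}
A–E (1): add. Components now {A,D,E} {B} {C}
C–D (2): add. Components now {A,C,D,E} {B}
C–E (5): skip — C and E already connected.
D–E (6): skip — D and E already connected.
A–C (8): skip — A and C already connected.
B–D (9): add. Components now {A,B,C,D,E}
Edges rejected before the tree was complete: 3.

3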